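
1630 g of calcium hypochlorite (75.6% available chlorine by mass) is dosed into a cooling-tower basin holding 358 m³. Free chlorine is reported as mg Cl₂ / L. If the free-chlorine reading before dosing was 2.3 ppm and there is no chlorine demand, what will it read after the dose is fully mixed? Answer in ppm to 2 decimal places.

5.74 ppm

Volume: 358 m³ = 358,000 L.
Available chlorine delivered: 1630 g × 0.756 = 1232 g as Cl₂.
Concentration rise: 1232 g / 358,000 L = 3.442 mg/L = 3.44 ppm.
Final FC: 2.3 + 3.44 = 5.74 ppm.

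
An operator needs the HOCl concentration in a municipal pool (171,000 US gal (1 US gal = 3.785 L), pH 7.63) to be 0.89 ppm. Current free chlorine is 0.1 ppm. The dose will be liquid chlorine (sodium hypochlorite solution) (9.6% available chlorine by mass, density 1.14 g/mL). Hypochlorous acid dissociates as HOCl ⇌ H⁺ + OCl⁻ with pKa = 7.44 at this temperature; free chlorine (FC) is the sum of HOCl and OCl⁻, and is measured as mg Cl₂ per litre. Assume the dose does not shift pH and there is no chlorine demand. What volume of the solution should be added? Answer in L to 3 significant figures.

12.8 L

Volume: 171,000 US gal × 3.785 L/gal = 647,235 L.
[OCl⁻]/[HOCl] = 10^(pH − pKa) = 10^(7.63 − 7.44) = 1.549; fraction as HOCl = 1/(1 + 1.549) = 0.3923.
Free chlorine required for 0.89 ppm HOCl: 0.89 / 0.3923 = 2.268 ppm.
FC to add: 2.268 − 0.1 = 2.168 mg/L as Cl₂.
Cl₂ equivalent: 2.168 mg/L × 647,235 L = 1403 g.
Product at 9.6% available Cl: 1403 / 0.096 = 14,620 g.
Volume: 14,620 g ÷ 1.14 g/mL = 12,820 mL.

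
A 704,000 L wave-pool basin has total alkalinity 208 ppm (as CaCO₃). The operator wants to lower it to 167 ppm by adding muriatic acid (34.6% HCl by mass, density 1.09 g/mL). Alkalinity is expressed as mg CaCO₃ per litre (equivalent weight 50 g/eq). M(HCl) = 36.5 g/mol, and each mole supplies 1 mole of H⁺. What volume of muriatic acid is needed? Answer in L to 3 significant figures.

55.9 L

Alkalinity to neutralize: (208 − 167) = 41 mg/L as CaCO₃ × 704,000 L = 28,860 g as CaCO₃.
Equivalents of H⁺ required: 28,860 ÷ 50 g/eq = 577.3 eq = 577.3 mol HCl.
Mass of HCl: 577.3 × 36.5 = 21,070 g.
Mass of 34.6% solution: 21,070 / 0.346 = 60,900 g.
Volume: 60,900 g ÷ 1.09 g/mL = 55,870 mL.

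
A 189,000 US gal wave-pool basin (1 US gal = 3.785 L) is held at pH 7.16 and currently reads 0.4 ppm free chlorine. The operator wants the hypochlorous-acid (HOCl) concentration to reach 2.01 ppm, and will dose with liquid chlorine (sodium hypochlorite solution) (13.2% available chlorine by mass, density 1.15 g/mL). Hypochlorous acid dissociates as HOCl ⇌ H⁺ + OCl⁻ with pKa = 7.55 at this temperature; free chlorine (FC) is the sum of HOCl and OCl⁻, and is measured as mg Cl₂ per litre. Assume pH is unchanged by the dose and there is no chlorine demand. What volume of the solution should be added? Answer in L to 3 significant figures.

Volume: 189,000 US gal × 3.785 L/gal = 715,365 L.
[OCl⁻]/[HOCl] = 10^(pH − pKa) = 10^(7.16 − 7.55) = 0.4074; fraction as HOCl = 1/(1 + 0.4074) = 0.7105.
Free chlorine required for 2.01 ppm HOCl: 2.01 / 0.7105 = 2.829 ppm.
FC to add: 2.829 − 0.4 = 2.429 mg/L as Cl₂.
Cl₂ equivalent: 2.429 mg/L × 715,365 L = 1738 g.
Product at 13.2% available Cl: 1738 / 0.132 = 13,160 g.
Volume: 13,160 g ÷ 1.15 g/mL = 11,450 mL.

11.4 L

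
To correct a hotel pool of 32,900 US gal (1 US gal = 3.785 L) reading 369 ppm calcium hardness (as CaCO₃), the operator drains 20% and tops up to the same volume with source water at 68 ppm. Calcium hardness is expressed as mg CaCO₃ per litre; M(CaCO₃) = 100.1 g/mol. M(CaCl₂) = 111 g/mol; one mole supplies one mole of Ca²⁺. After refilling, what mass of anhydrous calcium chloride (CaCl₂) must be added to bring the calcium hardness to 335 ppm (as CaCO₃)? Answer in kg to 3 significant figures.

3.62 kg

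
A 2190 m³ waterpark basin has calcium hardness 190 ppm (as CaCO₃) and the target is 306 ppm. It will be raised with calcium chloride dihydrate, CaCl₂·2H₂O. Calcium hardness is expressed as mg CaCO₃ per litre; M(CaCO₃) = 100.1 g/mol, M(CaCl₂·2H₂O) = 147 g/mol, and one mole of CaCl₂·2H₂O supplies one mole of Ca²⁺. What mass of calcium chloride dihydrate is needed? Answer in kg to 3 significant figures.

Volume: 2190 m³ = 2,190,000 L.
Hardness to add: (306 − 190) = 116 mg/L as CaCO₃ × 2,190,000 L = 254,000 g as CaCO₃.
Moles of Ca²⁺ (1 mol Ca²⁺ ≡ 1 mol CaCO₃): 254,000 / 100.1 g/mol = 2538 mol.
Mass of CaCl₂·2H₂O: 2538 × 147 = 373,100 g.

373 kg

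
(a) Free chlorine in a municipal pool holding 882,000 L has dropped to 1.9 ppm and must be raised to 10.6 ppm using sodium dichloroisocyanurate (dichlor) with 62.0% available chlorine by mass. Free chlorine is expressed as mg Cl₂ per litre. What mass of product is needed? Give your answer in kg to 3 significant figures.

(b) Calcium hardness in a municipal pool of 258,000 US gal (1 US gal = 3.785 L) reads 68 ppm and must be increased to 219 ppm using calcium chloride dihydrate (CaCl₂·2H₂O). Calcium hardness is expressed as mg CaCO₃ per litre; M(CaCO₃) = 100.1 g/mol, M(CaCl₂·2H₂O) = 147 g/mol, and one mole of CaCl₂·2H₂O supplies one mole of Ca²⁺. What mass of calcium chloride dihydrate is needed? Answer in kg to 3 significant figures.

(a) Chlorine deficit: 10.6 − 1.9 = 8.7 ppm = 8.7 mg/L as Cl₂.
(a) Cl₂ equivalent needed: 8.7 mg/L × 882,000 L = 7,673,000 mg = 7673 g.
(a) Product at 62.0% available chlorine: 7673 / 0.62 = 12,380 g.

(b) Volume: 258,000 US gal × 3.785 L/gal = 976,530 L.
(b) Hardness to add: (219 − 68) = 151 mg/L as CaCO₃ × 976,530 L = 147,500 g as CaCO₃.
(b) Moles of Ca²⁺ (1 mol Ca²⁺ ≡ 1 mol CaCO₃): 147,500 / 100.1 g/mol = 1473 mol.
(b) Mass of CaCl₂·2H₂O: 1473 × 147 = 216,500 g.

(a) 12.4 kg; (b) 217 kg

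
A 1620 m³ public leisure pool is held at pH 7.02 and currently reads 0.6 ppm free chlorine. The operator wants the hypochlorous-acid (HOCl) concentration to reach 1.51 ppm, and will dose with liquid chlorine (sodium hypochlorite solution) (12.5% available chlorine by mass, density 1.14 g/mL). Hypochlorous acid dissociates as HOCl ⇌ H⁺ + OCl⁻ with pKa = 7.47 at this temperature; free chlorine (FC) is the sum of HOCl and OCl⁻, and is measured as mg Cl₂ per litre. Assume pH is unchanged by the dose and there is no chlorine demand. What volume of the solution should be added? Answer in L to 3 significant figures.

16.4 L

Volume: 1620 m³ = 1,620,000 L.
[OCl⁻]/[HOCl] = 10^(pH − pKa) = 10^(7.02 − 7.47) = 0.3548; fraction as HOCl = 1/(1 + 0.3548) = 0.7381.
Free chlorine required for 1.51 ppm HOCl: 1.51 / 0.7381 = 2.046 ppm.
FC to add: 2.046 − 0.6 = 1.446 mg/L as Cl₂.
Cl₂ equivalent: 1.446 mg/L × 1,620,000 L = 2342 g.
Product at 12.5% available Cl: 2342 / 0.125 = 18,740 g.
Volume: 18,740 g ÷ 1.14 g/mL = 16,440 mL.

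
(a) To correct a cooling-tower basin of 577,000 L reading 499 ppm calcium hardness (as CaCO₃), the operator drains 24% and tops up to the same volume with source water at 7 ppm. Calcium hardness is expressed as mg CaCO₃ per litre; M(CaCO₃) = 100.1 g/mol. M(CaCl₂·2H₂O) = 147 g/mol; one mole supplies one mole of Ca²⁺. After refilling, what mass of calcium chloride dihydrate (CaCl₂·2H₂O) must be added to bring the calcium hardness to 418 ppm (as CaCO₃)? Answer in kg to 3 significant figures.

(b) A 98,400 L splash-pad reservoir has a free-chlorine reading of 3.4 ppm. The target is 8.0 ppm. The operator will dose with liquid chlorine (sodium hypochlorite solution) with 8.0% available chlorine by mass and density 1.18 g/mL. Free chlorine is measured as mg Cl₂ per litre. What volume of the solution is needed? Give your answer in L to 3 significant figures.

(a) 31.4 kg; (b) 4.79 L

(a) After draining 24% and refilling: 499 × 0.76 + 7 × 0.24 = 380.92 ppm.
(a) Deficit to target: 418 − 380.92 = 37.08 mg/L.
(a) As CaCO₃: 37.08 mg/L × 577,000 L = 21,400 g; ÷ 100.1 = 213.7 mol Ca²⁺.
(a) Mass: 213.7 × 147 = 31,420 g.

(b) Chlorine deficit: 8.0 − 3.4 = 4.6 ppm = 4.6 mg/L as Cl₂.
(b) Cl₂ equivalent needed: 4.6 mg/L × 98,400 L = 452,600 mg = 452.6 g.
(b) Product at 8.0% available chlorine: 452.6 / 0.08 = 5658 g.
(b) Volume at density 1.18 g/mL: 5658 g ÷ 1.18 g/mL = 4795 mL.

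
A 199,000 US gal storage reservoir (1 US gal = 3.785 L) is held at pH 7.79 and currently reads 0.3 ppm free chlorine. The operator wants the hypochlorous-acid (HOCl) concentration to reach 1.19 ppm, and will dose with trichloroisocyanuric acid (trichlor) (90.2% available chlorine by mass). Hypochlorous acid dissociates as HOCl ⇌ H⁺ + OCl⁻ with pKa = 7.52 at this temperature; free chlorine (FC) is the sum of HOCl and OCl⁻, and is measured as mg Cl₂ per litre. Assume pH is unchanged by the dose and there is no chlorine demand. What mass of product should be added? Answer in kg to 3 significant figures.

Volume: 199,000 US gal × 3.785 L/gal = 753,215 L.
[OCl⁻]/[HOCl] = 10^(pH − pKa) = 10^(7.79 − 7.52) = 1.862; fraction as HOCl = 1/(1 + 1.862) = 0.3494.
Free chlorine required for 1.19 ppm HOCl: 1.19 / 0.3494 = 3.406 ppm.
FC to add: 3.406 − 0.3 = 3.106 mg/L as Cl₂.
Cl₂ equivalent: 3.106 mg/L × 753,215 L = 2339 g.
Product at 90.2% available Cl: 2339 / 0.902 = 2594 g.

2.59 kg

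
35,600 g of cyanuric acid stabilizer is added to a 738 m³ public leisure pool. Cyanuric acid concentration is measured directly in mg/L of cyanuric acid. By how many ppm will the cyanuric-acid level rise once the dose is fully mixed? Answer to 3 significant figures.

48.2 ppm

Volume: 738 m³ = 738,000 L.
Rise: 35,600 g / 738,000 L × 1000 = 48.24 mg/L.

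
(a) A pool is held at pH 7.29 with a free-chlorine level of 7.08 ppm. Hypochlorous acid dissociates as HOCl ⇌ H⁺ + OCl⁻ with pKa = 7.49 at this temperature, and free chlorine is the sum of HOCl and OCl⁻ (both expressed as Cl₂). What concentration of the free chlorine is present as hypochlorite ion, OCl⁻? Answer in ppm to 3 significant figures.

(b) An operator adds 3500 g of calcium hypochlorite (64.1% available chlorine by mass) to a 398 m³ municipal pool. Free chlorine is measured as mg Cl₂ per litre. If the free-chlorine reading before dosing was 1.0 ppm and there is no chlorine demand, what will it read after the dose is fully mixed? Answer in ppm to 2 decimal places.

(a) [OCl⁻]/[HOCl] = 10^(pH − pKa) = 10^(7.29 − 7.49) = 10^-0.20 = 0.631.
(a) Fraction as HOCl = 1 / (1 + 0.631) = 0.6131.
(a) OCl⁻ = (1 − 0.6131) × 7.08 ppm = 2.739 ppm.

(b) Volume: 398 m³ = 398,000 L.
(b) Available chlorine delivered: 3500 g × 0.641 = 2244 g as Cl₂.
(b) Concentration rise: 2244 g / 398,000 L = 5.637 mg/L = 5.64 ppm.
(b) Final FC: 1.0 + 5.64 = 6.64 ppm.

(a) 2.74 ppm; (b) 6.64 ppm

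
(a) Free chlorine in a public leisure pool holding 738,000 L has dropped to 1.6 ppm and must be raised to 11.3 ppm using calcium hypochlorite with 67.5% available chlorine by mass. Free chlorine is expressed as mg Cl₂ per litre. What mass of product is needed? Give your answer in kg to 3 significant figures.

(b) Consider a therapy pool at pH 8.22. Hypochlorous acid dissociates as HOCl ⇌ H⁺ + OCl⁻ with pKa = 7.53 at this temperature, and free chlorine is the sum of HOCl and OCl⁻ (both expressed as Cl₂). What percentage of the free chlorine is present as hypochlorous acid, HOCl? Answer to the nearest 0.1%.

(a) Chlorine deficit: 11.3 − 1.6 = 9.7 ppm = 9.7 mg/L as Cl₂.
(a) Cl₂ equivalent needed: 9.7 mg/L × 738,000 L = 7,159,000 mg = 7159 g.
(a) Product at 67.5% available chlorine: 7159 / 0.675 = 10,610 g.

(b) [OCl⁻]/[HOCl] = 10^(pH − pKa) = 10^(8.22 − 7.53) = 10^0.69 = 4.898.
(b) Fraction as HOCl = 1 / (1 + 4.898) = 0.1696.

(a) 10.6 kg; (b) 17.0%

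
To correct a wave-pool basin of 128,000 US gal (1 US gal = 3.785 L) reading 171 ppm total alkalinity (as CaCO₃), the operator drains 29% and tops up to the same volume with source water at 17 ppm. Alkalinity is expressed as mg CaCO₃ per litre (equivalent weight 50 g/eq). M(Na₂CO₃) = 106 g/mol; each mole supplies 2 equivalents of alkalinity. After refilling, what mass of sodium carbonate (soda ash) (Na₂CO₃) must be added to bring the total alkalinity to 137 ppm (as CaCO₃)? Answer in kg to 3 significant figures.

5.47 kg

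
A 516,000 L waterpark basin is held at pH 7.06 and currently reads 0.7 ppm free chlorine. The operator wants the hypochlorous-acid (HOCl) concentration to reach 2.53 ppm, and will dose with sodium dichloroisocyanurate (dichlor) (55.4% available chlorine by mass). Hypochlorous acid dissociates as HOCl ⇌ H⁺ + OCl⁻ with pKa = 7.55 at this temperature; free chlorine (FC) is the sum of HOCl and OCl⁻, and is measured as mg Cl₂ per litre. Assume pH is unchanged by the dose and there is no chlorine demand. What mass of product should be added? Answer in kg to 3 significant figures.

2.47 kg

[OCl⁻]/[HOCl] = 10^(pH − pKa) = 10^(7.06 − 7.55) = 0.3236; fraction as HOCl = 1/(1 + 0.3236) = 0.7555.
Free chlorine required for 2.53 ppm HOCl: 2.53 / 0.7555 = 3.349 ppm.
FC to add: 3.349 − 0.7 = 2.649 mg/L as Cl₂.
Cl₂ equivalent: 2.649 mg/L × 516,000 L = 1367 g.
Product at 55.4% available Cl: 1367 / 0.554 = 2467 g.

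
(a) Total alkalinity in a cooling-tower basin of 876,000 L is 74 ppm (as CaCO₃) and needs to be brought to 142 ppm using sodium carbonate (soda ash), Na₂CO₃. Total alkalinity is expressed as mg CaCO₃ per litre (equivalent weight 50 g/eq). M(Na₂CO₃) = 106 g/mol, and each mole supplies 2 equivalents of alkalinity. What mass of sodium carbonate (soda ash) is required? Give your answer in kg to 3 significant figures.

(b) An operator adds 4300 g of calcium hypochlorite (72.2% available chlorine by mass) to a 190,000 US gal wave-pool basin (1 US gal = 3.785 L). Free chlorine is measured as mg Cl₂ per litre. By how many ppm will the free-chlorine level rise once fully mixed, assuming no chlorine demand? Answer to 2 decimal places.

(a) 63.1 kg; (b) 4.32 ppm

(a) Alkalinity to add: (142 − 74) = 68 mg/L as CaCO₃ × 876,000 L = 59,570 g as CaCO₃.
(a) Equivalents: 59,570 g ÷ 50 g/eq = 1191 eq.
(a) Each mole of Na₂CO₃ supplies 2 eq, so 1191 / 2 = 595.7 mol.
(a) Mass: 595.7 mol × 106 g/mol = 63,140 g.

(b) Volume: 190,000 US gal × 3.785 L/gal = 719,150 L.
(b) Available chlorine delivered: 4300 g × 0.722 = 3105 g as Cl₂.
(b) Concentration rise: 3105 g / 719,150 L = 4.317 mg/L = 4.32 ppm.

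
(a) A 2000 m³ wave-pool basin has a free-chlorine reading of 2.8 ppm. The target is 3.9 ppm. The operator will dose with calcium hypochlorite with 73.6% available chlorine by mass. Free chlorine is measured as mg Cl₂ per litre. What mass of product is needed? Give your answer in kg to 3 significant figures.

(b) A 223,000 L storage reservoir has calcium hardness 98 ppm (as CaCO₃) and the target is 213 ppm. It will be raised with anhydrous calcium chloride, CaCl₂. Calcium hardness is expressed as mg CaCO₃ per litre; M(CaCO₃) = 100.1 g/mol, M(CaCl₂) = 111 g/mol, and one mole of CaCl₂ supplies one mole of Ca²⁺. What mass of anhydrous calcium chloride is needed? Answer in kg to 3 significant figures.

(a) 2.99 kg; (b) 28.4 kg

(a) Volume: 2000 m³ = 2,000,000 L.
(a) Chlorine deficit: 3.9 − 2.8 = 1.1 ppm = 1.1 mg/L as Cl₂.
(a) Cl₂ equivalent needed: 1.1 mg/L × 2,000,000 L = 2,200,000 mg = 2200 g.
(a) Product at 73.6% available chlorine: 2200 / 0.736 = 2989 g.

(b) Hardness to add: (213 − 98) = 115 mg/L as CaCO₃ × 223,000 L = 25,640 g as CaCO₃.
(b) Moles of Ca²⁺ (1 mol Ca²⁺ ≡ 1 mol CaCO₃): 25,640 / 100.1 g/mol = 256.2 mol.
(b) Mass of CaCl₂: 256.2 × 111 = 28,440 g.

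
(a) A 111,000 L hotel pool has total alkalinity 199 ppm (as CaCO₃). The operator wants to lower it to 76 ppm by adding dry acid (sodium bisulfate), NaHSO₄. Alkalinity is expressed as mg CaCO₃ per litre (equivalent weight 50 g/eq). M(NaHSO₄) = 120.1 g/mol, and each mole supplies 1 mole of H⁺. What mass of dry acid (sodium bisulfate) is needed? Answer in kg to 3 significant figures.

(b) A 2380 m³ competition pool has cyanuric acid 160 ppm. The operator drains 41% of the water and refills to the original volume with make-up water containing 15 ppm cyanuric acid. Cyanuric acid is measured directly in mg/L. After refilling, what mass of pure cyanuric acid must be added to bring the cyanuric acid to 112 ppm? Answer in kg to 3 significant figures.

(a) 32.8 kg; (b) 27.3 kg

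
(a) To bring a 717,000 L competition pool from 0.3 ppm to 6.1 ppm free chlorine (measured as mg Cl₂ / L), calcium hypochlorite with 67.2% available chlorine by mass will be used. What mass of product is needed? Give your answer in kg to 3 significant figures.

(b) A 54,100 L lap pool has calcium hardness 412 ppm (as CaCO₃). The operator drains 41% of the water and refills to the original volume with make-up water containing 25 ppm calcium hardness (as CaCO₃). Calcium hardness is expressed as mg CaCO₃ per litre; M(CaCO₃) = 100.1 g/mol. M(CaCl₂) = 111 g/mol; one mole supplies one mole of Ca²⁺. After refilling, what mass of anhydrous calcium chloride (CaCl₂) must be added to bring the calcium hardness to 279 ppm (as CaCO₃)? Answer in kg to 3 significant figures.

(a) 6.19 kg; (b) 1.54 kg

(a) Chlorine deficit: 6.1 − 0.3 = 5.8 ppm = 5.8 mg/L as Cl₂.
(a) Cl₂ equivalent needed: 5.8 mg/L × 717,000 L = 4,159,000 mg = 4159 g.
(a) Product at 67.2% available chlorine: 4159 / 0.672 = 6188 g.

(b) After draining 41% and refilling: 412 × 0.59 + 25 × 0.41 = 253.33 ppm.
(b) Deficit to target: 279 − 253.33 = 25.67 mg/L.
(b) As CaCO₃: 25.67 mg/L × 54,100 L = 1389 g; ÷ 100.1 = 13.87 mol Ca²⁺.
(b) Mass: 13.87 × 111 = 1540 g.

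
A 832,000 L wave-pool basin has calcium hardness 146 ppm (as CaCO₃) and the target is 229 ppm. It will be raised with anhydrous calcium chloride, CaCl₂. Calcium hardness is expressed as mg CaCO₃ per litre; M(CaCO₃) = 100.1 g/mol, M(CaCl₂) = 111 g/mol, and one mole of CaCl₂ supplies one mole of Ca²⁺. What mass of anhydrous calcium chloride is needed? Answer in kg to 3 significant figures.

Hardness to add: (229 − 146) = 83 mg/L as CaCO₃ × 832,000 L = 69,060 g as CaCO₃.
Moles of Ca²⁺ (1 mol Ca²⁺ ≡ 1 mol CaCO₃): 69,060 / 100.1 g/mol = 689.9 mol.
Mass of CaCl₂: 689.9 × 111 = 76,580 g.

76.6 kg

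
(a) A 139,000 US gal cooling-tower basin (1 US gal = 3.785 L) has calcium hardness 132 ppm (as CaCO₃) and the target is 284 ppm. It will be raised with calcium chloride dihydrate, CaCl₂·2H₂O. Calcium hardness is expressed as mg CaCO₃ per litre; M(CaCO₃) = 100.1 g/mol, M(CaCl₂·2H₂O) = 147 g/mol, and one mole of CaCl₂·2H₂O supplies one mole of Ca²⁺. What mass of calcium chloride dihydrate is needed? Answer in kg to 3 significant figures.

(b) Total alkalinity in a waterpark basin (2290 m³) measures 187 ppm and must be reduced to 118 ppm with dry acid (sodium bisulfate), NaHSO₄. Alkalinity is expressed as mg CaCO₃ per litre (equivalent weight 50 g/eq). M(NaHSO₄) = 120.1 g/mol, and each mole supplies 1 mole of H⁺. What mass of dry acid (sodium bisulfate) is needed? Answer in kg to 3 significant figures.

(a) 117 kg; (b) 380 kg

(a) Volume: 139,000 US gal × 3.785 L/gal = 526,115 L.
(a) Hardness to add: (284 − 132) = 152 mg/L as CaCO₃ × 526,115 L = 79,970 g as CaCO₃.
(a) Moles of Ca²⁺ (1 mol Ca²⁺ ≡ 1 mol CaCO₃): 79,970 / 100.1 g/mol = 798.9 mol.
(a) Mass of CaCl₂·2H₂O: 798.9 × 147 = 117,400 g.

(b) Volume: 2290 m³ = 2,290,000 L.
(b) Alkalinity to neutralize: (187 − 118) = 69 mg/L as CaCO₃ × 2,290,000 L = 158,000 g as CaCO₃.
(b) Equivalents of H⁺ required: 158,000 ÷ 50 g/eq = 3160 eq = 3160 mol NaHSO₄.
(b) Mass of NaHSO₄: 3160 × 120.1 = 379,500 g.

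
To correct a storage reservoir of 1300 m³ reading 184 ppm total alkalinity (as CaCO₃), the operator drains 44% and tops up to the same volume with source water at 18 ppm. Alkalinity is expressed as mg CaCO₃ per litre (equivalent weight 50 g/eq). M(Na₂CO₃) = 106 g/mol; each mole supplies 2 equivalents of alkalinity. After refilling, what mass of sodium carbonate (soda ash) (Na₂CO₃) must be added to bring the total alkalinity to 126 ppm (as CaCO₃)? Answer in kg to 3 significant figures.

20.7 kg

Volume: 1300 m³ = 1,300,000 L.
After draining 44% and refilling: 184 × 0.56 + 18 × 0.44 = 110.96 ppm.
Deficit to target: 126 − 110.96 = 15.04 mg/L.
As CaCO₃: 15.04 mg/L × 1,300,000 L = 19,550 g; ÷ 50 g/eq ÷ 2 = 195.5 mol Na₂CO₃.
Mass: 195.5 × 106 = 20,730 g.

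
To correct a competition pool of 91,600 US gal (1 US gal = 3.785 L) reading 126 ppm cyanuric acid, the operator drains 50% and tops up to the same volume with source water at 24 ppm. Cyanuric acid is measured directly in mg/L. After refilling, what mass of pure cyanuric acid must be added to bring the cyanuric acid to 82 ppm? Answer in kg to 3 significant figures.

2.43 kg

Volume: 91,600 US gal × 3.785 L/gal = 346,706 L.
After draining 50% and refilling: 126 × 0.50 + 24 × 0.50 = 75 ppm.
Deficit to target: 82 − 75 = 7 mg/L.
Mass: 7 mg/L × 346,706 L = 2427 g cyanuric acid.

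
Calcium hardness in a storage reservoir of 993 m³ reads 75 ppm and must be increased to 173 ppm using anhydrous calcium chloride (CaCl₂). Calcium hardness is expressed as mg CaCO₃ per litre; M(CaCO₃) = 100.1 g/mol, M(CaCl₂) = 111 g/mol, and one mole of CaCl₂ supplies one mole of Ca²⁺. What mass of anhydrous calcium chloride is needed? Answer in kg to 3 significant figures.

Volume: 993 m³ = 993,000 L.
Hardness to add: (173 − 75) = 98 mg/L as CaCO₃ × 993,000 L = 97,310 g as CaCO₃.
Moles of Ca²⁺ (1 mol Ca²⁺ ≡ 1 mol CaCO₃): 97,310 / 100.1 g/mol = 972.2 mol.
Mass of CaCl₂: 972.2 × 111 = 107,900 g.

108 kg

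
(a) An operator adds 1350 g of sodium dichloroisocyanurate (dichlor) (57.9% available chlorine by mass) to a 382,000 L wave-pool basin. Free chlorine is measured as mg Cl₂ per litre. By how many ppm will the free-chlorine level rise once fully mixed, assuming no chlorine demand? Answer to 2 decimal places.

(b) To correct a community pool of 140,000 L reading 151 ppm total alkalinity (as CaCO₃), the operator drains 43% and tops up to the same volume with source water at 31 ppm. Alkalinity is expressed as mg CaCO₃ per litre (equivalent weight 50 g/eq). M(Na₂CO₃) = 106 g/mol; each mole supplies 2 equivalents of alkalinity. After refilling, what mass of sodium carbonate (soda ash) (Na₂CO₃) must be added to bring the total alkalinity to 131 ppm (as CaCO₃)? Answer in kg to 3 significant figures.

(a) 2.05 ppm; (b) 4.69 kg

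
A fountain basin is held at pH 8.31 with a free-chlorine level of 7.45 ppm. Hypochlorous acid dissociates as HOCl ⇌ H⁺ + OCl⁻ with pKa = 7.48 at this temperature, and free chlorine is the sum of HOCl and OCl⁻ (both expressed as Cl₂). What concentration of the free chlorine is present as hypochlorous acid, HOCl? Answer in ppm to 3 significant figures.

0.960 ppm

[OCl⁻]/[HOCl] = 10^(pH − pKa) = 10^(8.31 − 7.48) = 10^0.83 = 6.761.
Fraction as HOCl = 1 / (1 + 6.761) = 0.1289.
HOCl = 0.1289 × 7.45 ppm = 0.9599 ppm.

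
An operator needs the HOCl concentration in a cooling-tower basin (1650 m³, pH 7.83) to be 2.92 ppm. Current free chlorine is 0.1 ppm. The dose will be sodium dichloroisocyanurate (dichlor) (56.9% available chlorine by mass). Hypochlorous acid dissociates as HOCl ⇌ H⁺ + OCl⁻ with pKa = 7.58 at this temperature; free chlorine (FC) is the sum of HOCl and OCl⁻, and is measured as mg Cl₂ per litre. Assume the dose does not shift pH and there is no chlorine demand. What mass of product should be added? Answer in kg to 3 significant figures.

23.2 kg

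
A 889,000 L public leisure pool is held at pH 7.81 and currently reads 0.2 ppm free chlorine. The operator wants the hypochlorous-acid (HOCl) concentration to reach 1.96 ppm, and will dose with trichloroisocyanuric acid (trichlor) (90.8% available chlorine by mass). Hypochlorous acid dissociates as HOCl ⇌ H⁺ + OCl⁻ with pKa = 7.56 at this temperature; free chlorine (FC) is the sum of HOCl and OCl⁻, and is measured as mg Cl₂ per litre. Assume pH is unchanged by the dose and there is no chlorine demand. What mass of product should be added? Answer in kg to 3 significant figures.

5.14 kg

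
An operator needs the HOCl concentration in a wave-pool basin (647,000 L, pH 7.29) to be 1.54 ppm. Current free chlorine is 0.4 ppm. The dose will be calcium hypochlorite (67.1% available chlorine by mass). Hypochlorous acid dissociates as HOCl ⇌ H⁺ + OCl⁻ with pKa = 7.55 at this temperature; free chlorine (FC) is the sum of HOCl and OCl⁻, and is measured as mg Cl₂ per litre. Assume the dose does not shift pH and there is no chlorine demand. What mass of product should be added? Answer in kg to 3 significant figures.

1.92 kg

[OCl⁻]/[HOCl] = 10^(pH − pKa) = 10^(7.29 − 7.55) = 0.5495; fraction as HOCl = 1/(1 + 0.5495) = 0.6454.
Free chlorine required for 1.54 ppm HOCl: 1.54 / 0.6454 = 2.386 ppm.
FC to add: 2.386 − 0.4 = 1.986 mg/L as Cl₂.
Cl₂ equivalent: 1.986 mg/L × 647,000 L = 1285 g.
Product at 67.1% available Cl: 1285 / 0.671 = 1915 g.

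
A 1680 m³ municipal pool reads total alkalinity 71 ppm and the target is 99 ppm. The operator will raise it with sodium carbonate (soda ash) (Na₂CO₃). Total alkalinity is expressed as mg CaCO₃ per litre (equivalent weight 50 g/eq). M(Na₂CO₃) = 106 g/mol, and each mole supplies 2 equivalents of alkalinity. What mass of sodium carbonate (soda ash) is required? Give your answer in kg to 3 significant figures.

49.9 kg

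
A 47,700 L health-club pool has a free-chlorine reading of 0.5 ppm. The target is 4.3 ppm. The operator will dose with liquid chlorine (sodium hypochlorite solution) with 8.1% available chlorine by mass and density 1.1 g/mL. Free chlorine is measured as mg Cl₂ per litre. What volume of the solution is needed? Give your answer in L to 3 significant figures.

2.03 L

Chlorine deficit: 4.3 − 0.5 = 3.8 ppm = 3.8 mg/L as Cl₂.
Cl₂ equivalent needed: 3.8 mg/L × 47,700 L = 181,300 mg = 181.3 g.
Product at 8.1% available chlorine: 181.3 / 0.081 = 2238 g.
Volume at density 1.1 g/mL: 2238 g ÷ 1.1 g/mL = 2034 mL.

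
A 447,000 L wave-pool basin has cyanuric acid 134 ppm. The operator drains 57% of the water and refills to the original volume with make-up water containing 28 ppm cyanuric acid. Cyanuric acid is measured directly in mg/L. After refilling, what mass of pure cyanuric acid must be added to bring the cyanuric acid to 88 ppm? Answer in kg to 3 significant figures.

6.45 kg

After draining 57% and refilling: 134 × 0.43 + 28 × 0.57 = 73.58 ppm.
Deficit to target: 88 − 73.58 = 14.42 mg/L.
Mass: 14.42 mg/L × 447,000 L = 6446 g cyanuric acid.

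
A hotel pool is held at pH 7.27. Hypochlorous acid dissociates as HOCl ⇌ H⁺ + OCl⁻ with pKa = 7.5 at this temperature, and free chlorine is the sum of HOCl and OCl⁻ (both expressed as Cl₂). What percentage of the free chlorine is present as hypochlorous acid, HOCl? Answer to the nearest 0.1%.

[OCl⁻]/[HOCl] = 10^(pH − pKa) = 10^(7.27 − 7.5) = 10^-0.23 = 0.5888.
Fraction as HOCl = 1 / (1 + 0.5888) = 0.6294.

62.9%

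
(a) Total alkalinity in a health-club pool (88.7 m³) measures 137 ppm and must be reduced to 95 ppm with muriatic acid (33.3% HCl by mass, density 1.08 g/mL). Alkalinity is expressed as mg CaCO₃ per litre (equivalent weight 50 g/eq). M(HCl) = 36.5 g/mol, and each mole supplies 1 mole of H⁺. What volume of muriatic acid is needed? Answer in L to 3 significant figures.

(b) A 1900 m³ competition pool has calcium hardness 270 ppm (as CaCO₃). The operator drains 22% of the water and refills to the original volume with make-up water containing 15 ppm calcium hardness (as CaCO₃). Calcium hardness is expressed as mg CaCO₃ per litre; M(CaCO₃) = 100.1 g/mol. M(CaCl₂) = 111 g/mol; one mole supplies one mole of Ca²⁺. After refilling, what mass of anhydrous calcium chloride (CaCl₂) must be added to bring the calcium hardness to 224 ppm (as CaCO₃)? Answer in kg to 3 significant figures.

(a) 7.56 L; (b) 21.3 kg

(a) Volume: 88.7 m³ = 88,700 L.
(a) Alkalinity to neutralize: (137 − 95) = 42 mg/L as CaCO₃ × 88,700 L = 3725 g as CaCO₃.
(a) Equivalents of H⁺ required: 3725 ÷ 50 g/eq = 74.51 eq = 74.51 mol HCl.
(a) Mass of HCl: 74.51 × 36.5 = 2720 g.
(a) Mass of 33.3% solution: 2720 / 0.333 = 8167 g.
(a) Volume: 8167 g ÷ 1.08 g/mL = 7562 mL.

(b) Volume: 1900 m³ = 1,900,000 L.
(b) After draining 22% and refilling: 270 × 0.78 + 15 × 0.22 = 213.9 ppm.
(b) Deficit to target: 224 − 213.9 = 10.1 mg/L.
(b) As CaCO₃: 10.1 mg/L × 1,900,000 L = 19,190 g; ÷ 100.1 = 191.7 mol Ca²⁺.
(b) Mass: 191.7 × 111 = 21,280 g.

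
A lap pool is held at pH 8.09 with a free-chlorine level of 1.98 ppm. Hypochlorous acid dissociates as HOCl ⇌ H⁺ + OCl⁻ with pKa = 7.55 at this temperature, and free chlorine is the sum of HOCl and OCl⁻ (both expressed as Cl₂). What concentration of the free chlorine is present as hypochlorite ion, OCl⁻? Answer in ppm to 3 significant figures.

[OCl⁻]/[HOCl] = 10^(pH − pKa) = 10^(8.09 − 7.55) = 10^0.54 = 3.467.
Fraction as HOCl = 1 / (1 + 3.467) = 0.2238.
OCl⁻ = (1 − 0.2238) × 1.98 ppm = 1.537 ppm.

1.54 ppm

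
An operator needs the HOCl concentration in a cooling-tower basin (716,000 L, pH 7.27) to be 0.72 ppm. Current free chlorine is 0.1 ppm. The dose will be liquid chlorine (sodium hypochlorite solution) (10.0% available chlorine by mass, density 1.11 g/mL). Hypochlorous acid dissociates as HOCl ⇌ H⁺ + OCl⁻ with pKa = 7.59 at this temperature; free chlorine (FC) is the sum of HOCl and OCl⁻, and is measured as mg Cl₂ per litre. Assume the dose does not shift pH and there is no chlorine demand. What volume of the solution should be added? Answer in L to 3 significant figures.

6.22 L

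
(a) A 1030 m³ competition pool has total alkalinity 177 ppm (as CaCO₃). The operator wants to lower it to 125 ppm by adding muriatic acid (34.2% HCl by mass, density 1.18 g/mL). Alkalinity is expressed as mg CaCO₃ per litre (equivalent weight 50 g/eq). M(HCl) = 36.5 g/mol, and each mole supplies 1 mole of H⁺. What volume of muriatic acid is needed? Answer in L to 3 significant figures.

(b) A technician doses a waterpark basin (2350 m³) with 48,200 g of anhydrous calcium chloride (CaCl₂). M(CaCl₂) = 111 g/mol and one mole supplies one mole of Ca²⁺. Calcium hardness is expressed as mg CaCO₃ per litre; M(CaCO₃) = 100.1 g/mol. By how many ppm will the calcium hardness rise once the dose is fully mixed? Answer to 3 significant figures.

(a) Volume: 1030 m³ = 1,030,000 L.
(a) Alkalinity to neutralize: (177 − 125) = 52 mg/L as CaCO₃ × 1,030,000 L = 53,560 g as CaCO₃.
(a) Equivalents of H⁺ required: 53,560 ÷ 50 g/eq = 1071 eq = 1071 mol HCl.
(a) Mass of HCl: 1071 × 36.5 = 39,100 g.
(a) Mass of 34.2% solution: 39,100 / 0.342 = 114,300 g.
(a) Volume: 114,300 g ÷ 1.18 g/mL = 96,880 mL.

(b) Volume: 2350 m³ = 2,350,000 L.
(b) Moles of Ca²⁺: 48,200 g ÷ 111 g/mol = 434.2 mol.
(b) As CaCO₃: 434.2 mol × 100.1 g/mol = 43,470 g.
(b) Rise: 43,470 g / 2,350,000 L × 1000 = 18.5 mg/L.

(a) 96.9 L; (b) 18.5 ppm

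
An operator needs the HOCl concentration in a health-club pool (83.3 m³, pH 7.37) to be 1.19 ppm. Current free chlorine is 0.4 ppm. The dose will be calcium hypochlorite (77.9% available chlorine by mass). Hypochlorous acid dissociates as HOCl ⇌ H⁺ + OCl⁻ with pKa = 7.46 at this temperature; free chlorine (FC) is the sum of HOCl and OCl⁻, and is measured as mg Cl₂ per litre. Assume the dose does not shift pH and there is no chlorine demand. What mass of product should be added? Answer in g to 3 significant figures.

188 g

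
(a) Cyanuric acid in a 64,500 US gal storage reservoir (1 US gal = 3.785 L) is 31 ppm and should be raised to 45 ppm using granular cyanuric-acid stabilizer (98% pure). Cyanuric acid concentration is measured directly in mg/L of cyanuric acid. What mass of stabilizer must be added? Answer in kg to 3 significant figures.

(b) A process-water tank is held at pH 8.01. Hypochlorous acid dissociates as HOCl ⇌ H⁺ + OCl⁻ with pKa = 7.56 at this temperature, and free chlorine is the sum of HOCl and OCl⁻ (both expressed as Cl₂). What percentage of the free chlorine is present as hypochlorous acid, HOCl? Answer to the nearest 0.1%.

(a) 3.49 kg; (b) 26.2%

(a) Volume: 64,500 US gal × 3.785 L/gal = 244,132 L.
(a) CYA to add: (45 − 31) = 14 mg/L × 244,132 L = 3418 g cyanuric acid.
(a) At 98% purity: 3418 / 0.98 = 3488 g product.

(b) [OCl⁻]/[HOCl] = 10^(pH − pKa) = 10^(8.01 − 7.56) = 10^0.45 = 2.818.
(b) Fraction as HOCl = 1 / (1 + 2.818) = 0.2619.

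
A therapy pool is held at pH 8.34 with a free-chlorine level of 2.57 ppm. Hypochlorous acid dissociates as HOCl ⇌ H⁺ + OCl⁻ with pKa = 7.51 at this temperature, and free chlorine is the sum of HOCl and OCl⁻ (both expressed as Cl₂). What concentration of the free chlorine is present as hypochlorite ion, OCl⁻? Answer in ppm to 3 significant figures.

[OCl⁻]/[HOCl] = 10^(pH − pKa) = 10^(8.34 − 7.51) = 10^0.83 = 6.761.
Fraction as HOCl = 1 / (1 + 6.761) = 0.1289.
OCl⁻ = (1 − 0.1289) × 2.57 ppm = 2.239 ppm.

2.24 ppm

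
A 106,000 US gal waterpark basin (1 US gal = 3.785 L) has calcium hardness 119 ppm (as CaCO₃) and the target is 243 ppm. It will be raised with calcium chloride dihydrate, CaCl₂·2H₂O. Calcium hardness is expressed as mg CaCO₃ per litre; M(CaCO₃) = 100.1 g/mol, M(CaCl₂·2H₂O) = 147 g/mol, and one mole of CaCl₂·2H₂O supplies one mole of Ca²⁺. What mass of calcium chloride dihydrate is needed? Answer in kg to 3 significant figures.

73.1 kg

Volume: 106,000 US gal × 3.785 L/gal = 401,210 L.
Hardness to add: (243 − 119) = 124 mg/L as CaCO₃ × 401,210 L = 49,750 g as CaCO₃.
Moles of Ca²⁺ (1 mol Ca²⁺ ≡ 1 mol CaCO₃): 49,750 / 100.1 g/mol = 497 mol.
Mass of CaCl₂·2H₂O: 497 × 147 = 73,060 g.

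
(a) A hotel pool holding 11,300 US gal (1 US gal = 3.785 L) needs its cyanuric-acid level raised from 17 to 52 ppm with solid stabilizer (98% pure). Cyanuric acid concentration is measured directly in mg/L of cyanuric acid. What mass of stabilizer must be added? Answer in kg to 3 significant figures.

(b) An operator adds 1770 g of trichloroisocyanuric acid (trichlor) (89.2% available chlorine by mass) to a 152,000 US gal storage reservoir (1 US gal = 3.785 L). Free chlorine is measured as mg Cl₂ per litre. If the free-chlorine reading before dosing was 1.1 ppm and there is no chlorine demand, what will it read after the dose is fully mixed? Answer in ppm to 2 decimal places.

(a) 1.53 kg; (b) 3.84 ppm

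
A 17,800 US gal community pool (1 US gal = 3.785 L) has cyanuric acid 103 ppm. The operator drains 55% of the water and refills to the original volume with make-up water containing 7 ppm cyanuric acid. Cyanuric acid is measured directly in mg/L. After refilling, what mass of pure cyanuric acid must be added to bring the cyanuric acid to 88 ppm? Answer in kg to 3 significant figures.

2.55 kg

Volume: 17,800 US gal × 3.785 L/gal = 67,373 L.
After draining 55% and refilling: 103 × 0.45 + 7 × 0.55 = 50.2 ppm.
Deficit to target: 88 − 50.2 = 37.8 mg/L.
Mass: 37.8 mg/L × 67,373 L = 2547 g cyanuric acid.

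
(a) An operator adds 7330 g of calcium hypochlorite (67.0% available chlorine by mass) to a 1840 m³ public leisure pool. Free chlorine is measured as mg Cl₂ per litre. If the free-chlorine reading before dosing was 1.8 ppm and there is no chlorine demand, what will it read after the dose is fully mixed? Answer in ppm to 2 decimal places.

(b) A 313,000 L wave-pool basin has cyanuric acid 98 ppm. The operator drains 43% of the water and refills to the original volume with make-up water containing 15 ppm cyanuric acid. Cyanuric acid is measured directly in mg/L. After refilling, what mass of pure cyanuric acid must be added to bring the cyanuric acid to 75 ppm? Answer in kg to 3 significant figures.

(a) 4.47 ppm; (b) 3.97 kg

(a) Volume: 1840 m³ = 1,840,000 L.
(a) Available chlorine delivered: 7330 g × 0.67 = 4911 g as Cl₂.
(a) Concentration rise: 4911 g / 1,840,000 L = 2.669 mg/L = 2.67 ppm.
(a) Final FC: 1.8 + 2.67 = 4.47 ppm.

(b) After draining 43% and refilling: 98 × 0.57 + 15 × 0.43 = 62.31 ppm.
(b) Deficit to target: 75 − 62.31 = 12.69 mg/L.
(b) Mass: 12.69 mg/L × 313,000 L = 3972 g cyanuric acid.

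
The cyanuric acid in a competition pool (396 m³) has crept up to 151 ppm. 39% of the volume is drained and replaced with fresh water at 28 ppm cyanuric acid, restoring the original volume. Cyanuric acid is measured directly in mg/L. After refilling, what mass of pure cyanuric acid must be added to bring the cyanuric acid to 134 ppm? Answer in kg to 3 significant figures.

12.3 kg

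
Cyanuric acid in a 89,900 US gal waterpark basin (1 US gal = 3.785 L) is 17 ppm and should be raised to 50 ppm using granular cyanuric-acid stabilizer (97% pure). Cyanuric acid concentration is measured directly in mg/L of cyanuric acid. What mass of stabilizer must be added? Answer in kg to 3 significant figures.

11.6 kg

Volume: 89,900 US gal × 3.785 L/gal = 340,272 L.
CYA to add: (50 − 17) = 33 mg/L × 340,272 L = 11,230 g cyanuric acid.
At 97% purity: 11,230 / 0.97 = 11,580 g product.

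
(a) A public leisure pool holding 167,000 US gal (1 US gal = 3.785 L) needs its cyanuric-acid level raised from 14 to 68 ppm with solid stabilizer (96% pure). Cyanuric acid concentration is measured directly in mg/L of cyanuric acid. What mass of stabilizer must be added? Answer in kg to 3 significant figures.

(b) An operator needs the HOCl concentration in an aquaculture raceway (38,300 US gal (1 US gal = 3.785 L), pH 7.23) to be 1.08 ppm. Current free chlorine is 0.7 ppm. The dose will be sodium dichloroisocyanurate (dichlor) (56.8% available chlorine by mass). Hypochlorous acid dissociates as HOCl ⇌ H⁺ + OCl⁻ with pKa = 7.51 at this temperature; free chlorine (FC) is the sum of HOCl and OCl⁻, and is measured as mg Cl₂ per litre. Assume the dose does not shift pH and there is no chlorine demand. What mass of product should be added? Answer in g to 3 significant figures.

(a) Volume: 167,000 US gal × 3.785 L/gal = 632,095 L.
(a) CYA to add: (68 − 14) = 54 mg/L × 632,095 L = 34,130 g cyanuric acid.
(a) At 96% purity: 34,130 / 0.96 = 35,560 g product.

(b) Volume: 38,300 US gal × 3.785 L/gal = 144,966 L.
(b) [OCl⁻]/[HOCl] = 10^(pH − pKa) = 10^(7.23 − 7.51) = 0.5248; fraction as HOCl = 1/(1 + 0.5248) = 0.6558.
(b) Free chlorine required for 1.08 ppm HOCl: 1.08 / 0.6558 = 1.647 ppm.
(b) FC to add: 1.647 − 0.7 = 0.9468 mg/L as Cl₂.
(b) Cl₂ equivalent: 0.9468 mg/L × 144,966 L = 137.3 g.
(b) Product at 56.8% available Cl: 137.3 / 0.568 = 241.6 g.

(a) 35.6 kg; (b) 242 g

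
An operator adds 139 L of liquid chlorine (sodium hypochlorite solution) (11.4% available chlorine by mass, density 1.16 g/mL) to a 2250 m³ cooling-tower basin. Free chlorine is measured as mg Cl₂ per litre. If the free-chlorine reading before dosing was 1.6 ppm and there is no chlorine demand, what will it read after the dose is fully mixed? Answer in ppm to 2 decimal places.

9.77 ppm

Volume: 2250 m³ = 2,250,000 L.
Mass of solution: 139 L × 1000 mL/L × 1.16 g/mL = 161,200 g.
Available chlorine delivered: 161,200 g × 0.114 = 18,380 g as Cl₂.
Concentration rise: 18,380 g / 2,250,000 L = 8.169 mg/L = 8.17 ppm.
Final FC: 1.6 + 8.17 = 9.77 ppm.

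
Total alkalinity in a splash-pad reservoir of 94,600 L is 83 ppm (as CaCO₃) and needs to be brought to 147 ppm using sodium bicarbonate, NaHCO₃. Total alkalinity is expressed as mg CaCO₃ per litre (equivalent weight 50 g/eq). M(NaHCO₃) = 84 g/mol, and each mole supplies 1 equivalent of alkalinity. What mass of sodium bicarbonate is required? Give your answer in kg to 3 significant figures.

Alkalinity to add: (147 − 83) = 64 mg/L as CaCO₃ × 94,600 L = 6054 g as CaCO₃.
Equivalents: 6054 g ÷ 50 g/eq = 121.1 eq.
NaHCO₃ supplies 1 eq per mole → 121.1 mol.
Mass: 121.1 mol × 84 g/mol = 10,170 g.

10.2 kg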